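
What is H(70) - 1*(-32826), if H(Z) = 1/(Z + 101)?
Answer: 5613247/171 ≈ 32826.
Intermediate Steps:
H(Z) = 1/(101 + Z)
H(70) - 1*(-32826) = 1/(101 + 70) - 1*(-32826) = 1/171 + 32826 = 5613247/171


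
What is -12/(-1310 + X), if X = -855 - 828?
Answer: 12/2993 ≈ 0.0040094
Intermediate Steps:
X = -1683
-12/(-1310 + X) = -12/(-1310 - 1683) = -12/(-2993) = -1/2993*(-12) = 12/2993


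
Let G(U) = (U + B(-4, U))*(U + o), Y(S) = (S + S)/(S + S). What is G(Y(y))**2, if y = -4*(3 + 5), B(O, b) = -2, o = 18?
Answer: 361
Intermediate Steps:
y = -32 (y = -4*8 = -32)
Y(S) = 1 (Y(S) = (2*S)/((2*S)) = (2*S)*(1/(2*S)) = 1)
G(U) = (-2 + U)*(18 + U) (G(U) = (U - 2)*(U + 18) = (-2 + U)*(18 + U))
G(Y(y))**2 = (-36 + 1**2 + 16*1)**2 = (-36 + 1 + 16)**2 = (-19)**2 = 361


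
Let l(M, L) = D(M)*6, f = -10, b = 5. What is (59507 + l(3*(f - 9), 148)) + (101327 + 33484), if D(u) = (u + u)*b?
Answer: 190898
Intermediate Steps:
D(u) = 10*u (D(u) = (u + u)*5 = (2*u)*5 = 10*u)
l(M, L) = 60*M (l(M, L) = (10*M)*6 = 60*M)
(59507 + l(3*(f - 9), 148)) + (101327 + 33484) = (59507 + 60*(3*(-10 - 9))) + (101327 + 33484) = (59507 + 60*(3*(-19))) + 134811 = (59507 + 60*(-57)) + 134811 = (59507 - 3420) + 134811 = 56087 + 134811 = 190898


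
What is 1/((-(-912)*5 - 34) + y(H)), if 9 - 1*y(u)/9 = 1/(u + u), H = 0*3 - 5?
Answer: 10/46079 ≈ 0.00021702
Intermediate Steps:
H = -5 (H = 0 - 5 = -5)
y(u) = 81 - 9/(2*u) (y(u) = 81 - 9/(u + u) = 81 - 9*1/(2*u) = 81 - 9/(2*u))
1/((-(-912)*5 - 34) + y(H)) = 1/((-(-912)*5 - 34) + (81 - 9/2/(-5))) = 1/((-114*(-40) - 34) + (81 - 9/2*(-⅕))) = 1/((4560 - 34) + (81 + 9/10)) = 1/(4526 + 819/10) = 1/(46079/10) = 10/46079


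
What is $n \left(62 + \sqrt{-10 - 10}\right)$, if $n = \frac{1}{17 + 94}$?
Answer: $\frac{62}{111} + \frac{2 i \sqrt{5}}{111} \approx 0.55856 + 0.04029 i$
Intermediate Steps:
$n = \frac{1}{111} \approx 0.009009$
$n \left(62 + \sqrt{-10 - 10}\right) = \frac{62 + \sqrt{-10 - 10}}{111} = \frac{62 + \sqrt{-20}}{111} = \frac{62 + 2 i \sqrt{5}}{111} = \frac{62}{111} + \frac{2 i \sqrt{5}}{111}$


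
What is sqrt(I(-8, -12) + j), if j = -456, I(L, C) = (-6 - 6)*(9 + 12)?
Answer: 2*I*sqrt(177) ≈ 26.608*I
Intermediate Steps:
I(L, C) = -252 (I(L, C) = -12*21 = -252)
sqrt(I(-8, -12) + j) = sqrt(-252 - 456) = sqrt(-708) = 2*I*sqrt(177)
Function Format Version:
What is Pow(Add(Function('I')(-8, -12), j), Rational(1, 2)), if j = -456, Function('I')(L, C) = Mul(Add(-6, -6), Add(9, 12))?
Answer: Mul(2, I, Pow(177, Rational(1, 2))) ≈ Mul(26.608, I)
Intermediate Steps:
Function('I')(L, C) = -252 (Function('I')(L, C) = Mul(-12, 21) = -252)
Pow(Add(Function('I')(-8, -12), j), Rational(1, 2)) = Pow(Add(-252, -456), Rational(1, 2)) = Pow(-708, Rational(1, 2)) = Mul(2, I, Pow(177, Rational(1, 2)))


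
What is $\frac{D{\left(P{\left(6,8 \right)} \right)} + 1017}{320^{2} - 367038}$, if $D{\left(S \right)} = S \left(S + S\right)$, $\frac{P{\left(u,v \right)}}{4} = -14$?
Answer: $- \frac{7289}{264638} \approx -0.027543$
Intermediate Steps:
$P{\left(u,v \right)} = -56$ ($P{\left(u,v \right)} = 4 \left(-14\right) = -56$)
$D{\left(S \right)} = 2 S^{2}$ ($D{\left(S \right)} = S 2 S = 2 S^{2}$)
$\frac{D{\left(P{\left(6,8 \right)} \right)} + 1017}{320^{2} - 367038} = \frac{2 \left(-56\right)^{2} + 1017}{320^{2} - 367038} = \frac{2 \cdot 3136 + 1017}{102400 - 367038} = \frac{6272 + 1017}{-264638} = 7289 \left(- \frac{1}{264638}\right) = - \frac{7289}{264638}$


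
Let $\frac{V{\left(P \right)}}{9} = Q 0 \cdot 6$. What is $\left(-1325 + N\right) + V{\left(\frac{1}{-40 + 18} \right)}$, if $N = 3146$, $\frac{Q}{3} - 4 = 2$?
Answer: $1821$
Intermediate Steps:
$Q = 18$ ($Q = 12 + 3 \cdot 2 = 12 + 6 = 18$)
$V{\left(P \right)} = 0$ ($V{\left(P \right)} = 9 \cdot 18 \cdot 0 \cdot 6 = 9 \cdot 0 \cdot 6 = 9 \cdot 0 = 0$)
$\left(-1325 + N\right) + V{\left(\frac{1}{-40 + 18} \right)} = \left(-1325 + 3146\right) + 0 = 1821 + 0 = 1821$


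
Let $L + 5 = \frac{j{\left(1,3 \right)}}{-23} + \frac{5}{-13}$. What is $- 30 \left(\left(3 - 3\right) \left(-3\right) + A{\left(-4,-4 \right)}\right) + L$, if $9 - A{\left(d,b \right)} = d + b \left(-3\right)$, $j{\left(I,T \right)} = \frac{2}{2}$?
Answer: $- \frac{10593}{299} \approx -35.428$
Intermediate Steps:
$j{\left(I,T \right)} = 1$ ($j{\left(I,T \right)} = 2 \cdot \frac{1}{2} = 1$)
$A{\left(d,b \right)} = 9 - d + 3 b$ ($A{\left(d,b \right)} = 9 - \left(d + b \left(-3\right)\right) = 9 - \left(d - 3 b\right) = 9 + \left(- d + 3 b\right) = 9 - d + 3 b$)
$L = - \frac{1623}{299}$ ($L = -5 + \left(1 \frac{1}{-23} + \frac{5}{-13}\right) = -5 + \left(1 \left(- \frac{1}{23}\right) + 5 \left(- \frac{1}{13}\right)\right) = -5 - \frac{128}{299} = - \frac{1623}{299} \approx -5.4281$)
$- 30 \left(\left(3 - 3\right) \left(-3\right) + A{\left(-4,-4 \right)}\right) + L = - 30 \left(\left(3 - 3\right) \left(-3\right) + \left(9 - -4 + 3 \left(-4\right)\right)\right) - \frac{1623}{299} = - 30 \left(\left(3 - 3\right) \left(-3\right) + \left(9 + 4 - 12\right)\right) - \frac{1623}{299} = - 30 \left(0 \left(-3\right) + 1\right) - \frac{1623}{299} = - 30 \left(0 + 1\right) - \frac{1623}{299} = \left(-30\right) 1 - \frac{1623}{299} = -30 - \frac{1623}{299} = - \frac{10593}{299}$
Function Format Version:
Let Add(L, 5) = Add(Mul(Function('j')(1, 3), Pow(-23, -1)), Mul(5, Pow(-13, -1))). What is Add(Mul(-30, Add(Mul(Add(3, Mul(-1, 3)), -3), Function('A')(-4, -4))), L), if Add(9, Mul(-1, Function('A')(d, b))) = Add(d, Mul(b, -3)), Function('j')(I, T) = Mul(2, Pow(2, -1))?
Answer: Rational(-10593, 299) ≈ -35.428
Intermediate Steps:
Function('j')(I, T) = 1 (Function('j')(I, T) = Mul(2, Rational(1, 2)) = 1)
Function('A')(d, b) = Add(9, Mul(-1, d), Mul(3, b)) (Function('A')(d, b) = Add(9, Mul(-1, Add(d, Mul(b, -3)))) = Add(9, Mul(-1, Add(d, Mul(-3, b)))) = Add(9, Add(Mul(-1, d), Mul(3, b))) = Add(9, Mul(-1, d), Mul(3, b)))
L = Rational(-1623, 299) (L = Add(-5, Add(Mul(1, Pow(-23, -1)), Mul(5, Pow(-13, -1)))) = Add(-5, Add(Mul(1, Rational(-1, 23)), Mul(5, Rational(-1, 13)))) = Add(-5, Add(Rational(-1, 23), Rational(-5, 13))) = Add(-5, Rational(-128, 299)) = Rational(-1623, 299) ≈ -5.4281)
Add(Mul(-30, Add(Mul(Add(3, Mul(-1, 3)), -3), Function('A')(-4, -4))), L) = Add(Mul(-30, Add(Mul(Add(3, Mul(-1, 3)), -3), Add(9, Mul(-1, -4), Mul(3, -4)))), Rational(-1623, 299)) = Add(Mul(-30, Add(Mul(Add(3, -3), -3), Add(9, 4, -12))), Rational(-1623, 299)) = Add(Mul(-30, Add(Mul(0, -3), 1)), Rational(-1623, 299)) = Add(Mul(-30, Add(0, 1)), Rational(-1623, 299)) = Add(Mul(-30, 1), Rational(-1623, 299)) = Add(-30, Rational(-1623, 299)) = Rational(-10593, 299)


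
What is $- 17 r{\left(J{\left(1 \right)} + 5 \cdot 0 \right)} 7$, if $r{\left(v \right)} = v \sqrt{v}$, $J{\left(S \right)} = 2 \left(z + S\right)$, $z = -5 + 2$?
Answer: $952 i \approx 952.0 i$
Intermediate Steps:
$z = -3$
$J{\left(S \right)} = -6 + 2 S$ ($J{\left(S \right)} = 2 \left(-3 + S\right) = -6 + 2 S$)
$r{\left(v \right)} = v^{\frac{3}{2}}$
$- 17 r{\left(J{\left(1 \right)} + 5 \cdot 0 \right)} 7 = - 17 \left(\left(-6 + 2 \cdot 1\right) + 5 \cdot 0\right)^{\frac{3}{2}} \cdot 7 = - 17 \left(\left(-6 + 2\right) + 0\right)^{\frac{3}{2}} \cdot 7 = - 17 \left(-4 + 0\right)^{\frac{3}{2}} \cdot 7 = - 17 \left(-4\right)^{\frac{3}{2}} \cdot 7 = - 17 \left(- 8 i\right) 7 = 136 i 7 = 952 i$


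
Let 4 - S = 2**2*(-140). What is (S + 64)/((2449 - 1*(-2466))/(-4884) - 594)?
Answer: -3067152/2906011 ≈ -1.0555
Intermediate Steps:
S = 564 (S = 4 - 2**2*(-140) = 4 - 4*(-140) = 4 - 1*(-560) = 4 + 560 = 564)
(S + 64)/((2449 - 1*(-2466))/(-4884) - 594) = (564 + 64)/((2449 - 1*(-2466))/(-4884) - 594) = 628/((2449 + 2466)*(-1/4884) - 594) = 628/(4915*(-1/4884) - 594) = 628/(-4915/4884 - 594) = 628/(-2906011/4884) = 628*(-4884/2906011) = -3067152/2906011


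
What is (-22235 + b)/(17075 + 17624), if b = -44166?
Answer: -66401/34699 ≈ -1.9136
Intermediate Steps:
(-22235 + b)/(17075 + 17624) = (-22235 - 44166)/(17075 + 17624) = -66401/34699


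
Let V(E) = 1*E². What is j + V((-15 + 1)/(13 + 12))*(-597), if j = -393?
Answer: -362637/625 ≈ -580.22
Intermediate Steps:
V(E) = E²
j + V((-15 + 1)/(13 + 12))*(-597) = -393 + ((-15 + 1)/(13 + 12))²*(-597) = -393 + (-14/25)²*(-597) = -393 + (196/625)*(-597) = -393 - 117012/625 = -362637/625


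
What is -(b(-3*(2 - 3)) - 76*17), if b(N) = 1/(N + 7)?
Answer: 12919/10 ≈ 1291.9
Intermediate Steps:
b(N) = 1/(7 + N)
-(b(-3*(2 - 3)) - 76*17) = -(1/(7 - 3*(2 - 3)) - 76*17) = -(1/(7 - 3*(-1)) - 1292) = -(1/(7 + 3) - 1292) = -(1/10 - 1292) = -(⅒ - 1292) = -1*(-12919/10) = 12919/10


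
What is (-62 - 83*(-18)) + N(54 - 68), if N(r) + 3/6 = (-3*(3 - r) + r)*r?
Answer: 4683/2 ≈ 2341.5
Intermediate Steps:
N(r) = -½ + r*(-9 + 4*r) (N(r) = -½ + (-3*(3 - r) + r)*r = -½ + ((-9 + 3*r) + r)*r = -½ + (-9 + 4*r)*r = -½ + r*(-9 + 4*r))
(-62 - 83*(-18)) + N(54 - 68) = (-62 - 83*(-18)) + (-½ - 9*(54 - 68) + 4*(54 - 68)²) = (-62 + 1494) + (-½ - 9*(-14) + 4*(-14)²) = 1432 + (-½ + 126 + 4*196) = 1432 + (-½ + 126 + 784) = 1432 + 1819/2 = 4683/2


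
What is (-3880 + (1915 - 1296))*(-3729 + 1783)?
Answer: 6345906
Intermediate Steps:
(-3880 + (1915 - 1296))*(-3729 + 1783) = (-3880 + 619)*(-1946) = -3261*(-1946) = 6345906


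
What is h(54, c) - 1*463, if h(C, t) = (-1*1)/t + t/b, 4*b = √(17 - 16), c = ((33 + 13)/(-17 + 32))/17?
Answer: -5487551/11730 ≈ -467.82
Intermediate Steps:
c = 46/255 (c = (46/15)*(1/17) = 46/255 ≈ 0.18039)
b = ¼ (b = √(17 - 16)/4 = √1/4 = (¼)*1 = ¼ ≈ 0.25000)
h(C, t) = -1/t + 4*t (h(C, t) = (-1*1)/t + t/(¼) = -1/t + t*4 = -1/t + 4*t)
h(54, c) - 1*463 = (-1/46/255 + 4*(46/255)) - 1*463 = (-1*255/46 + 184/255) - 463 = (-255/46 + 184/255) - 463 = -56561/11730 - 463 = -5487551/11730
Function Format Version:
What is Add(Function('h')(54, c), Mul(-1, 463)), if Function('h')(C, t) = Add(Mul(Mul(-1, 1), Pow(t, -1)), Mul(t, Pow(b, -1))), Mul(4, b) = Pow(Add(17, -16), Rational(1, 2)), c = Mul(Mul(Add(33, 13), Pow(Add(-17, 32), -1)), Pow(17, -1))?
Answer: Rational(-5487551, 11730) ≈ -467.82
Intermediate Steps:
c = Rational(46, 255) (c = Mul(Mul(46, Pow(15, -1)), Rational(1, 17)) = Mul(Mul(46, Rational(1, 15)), Rational(1, 17)) = Mul(Rational(46, 15), Rational(1, 17)) = Rational(46, 255) ≈ 0.18039)
b = Rational(1, 4) (b = Mul(Rational(1, 4), Pow(Add(17, -16), Rational(1, 2))) = Mul(Rational(1, 4), Pow(1, Rational(1, 2))) = Mul(Rational(1, 4), 1) = Rational(1, 4) ≈ 0.25000)
Function('h')(C, t) = Add(Mul(-1, Pow(t, -1)), Mul(4, t)) (Function('h')(C, t) = Add(Mul(Mul(-1, 1), Pow(t, -1)), Mul(t, Pow(Rational(1, 4), -1))) = Add(Mul(-1, Pow(t, -1)), Mul(t, 4)) = Add(Mul(-1, Pow(t, -1)), Mul(4, t)))
Add(Function('h')(54, c), Mul(-1, 463)) = Add(Add(Mul(-1, Pow(Rational(46, 255), -1)), Mul(4, Rational(46, 255))), Mul(-1, 463)) = Add(Add(Mul(-1, Rational(255, 46)), Rational(184, 255)), -463) = Add(Add(Rational(-255, 46), Rational(184, 255)), -463) = Add(Rational(-56561, 11730), -463) = Rational(-5487551, 11730)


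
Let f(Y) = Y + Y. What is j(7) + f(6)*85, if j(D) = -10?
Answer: 1010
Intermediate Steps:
f(Y) = 2*Y
j(7) + f(6)*85 = -10 + (2*6)*85 = -10 + 12*85 = -10 + 1020 = 1010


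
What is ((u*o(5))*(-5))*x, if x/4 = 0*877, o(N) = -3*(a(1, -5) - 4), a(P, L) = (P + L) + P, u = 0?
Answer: 0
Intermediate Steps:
a(P, L) = L + 2*P (a(P, L) = (L + P) + P = L + 2*P)
o(N) = 21 (o(N) = -3*((-5 + 2*1) - 4) = -3*((-5 + 2) - 4) = -3*(-3 - 4) = -3*(-7) = 21)
x = 0 (x = 4*(0*877) = 4*0 = 0)
((u*o(5))*(-5))*x = ((0*21)*(-5))*0 = (0*(-5))*0 = 0*0 = 0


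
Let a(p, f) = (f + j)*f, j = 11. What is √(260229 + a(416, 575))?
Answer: 233*√11 ≈ 772.77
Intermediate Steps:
a(p, f) = f*(11 + f) (a(p, f) = (f + 11)*f = (11 + f)*f = f*(11 + f))
√(260229 + a(416, 575)) = √(260229 + 575*(11 + 575)) = √(260229 + 575*586) = √(260229 + 336950) = √597179 = 233*√11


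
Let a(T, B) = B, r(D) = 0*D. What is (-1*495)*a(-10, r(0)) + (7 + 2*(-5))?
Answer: -3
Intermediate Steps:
r(D) = 0
(-1*495)*a(-10, r(0)) + (7 + 2*(-5)) = -1*495*0 + (7 + 2*(-5)) = -495*0 + (7 - 10) = 0 - 3 = -3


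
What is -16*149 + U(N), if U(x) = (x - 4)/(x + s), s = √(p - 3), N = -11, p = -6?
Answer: -61951/26 + 9*I/26 ≈ -2382.7 + 0.34615*I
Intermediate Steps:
s = 3*I (s = √(-6 - 3) = √(-9) = 3*I ≈ 3.0*I)
U(x) = (-4 + x)/(x + 3*I) (U(x) = (x - 4)/(x + 3*I) = (-4 + x)/(x + 3*I))
-16*149 + U(N) = -16*149 + (-4 - 11)/(-11 + 3*I) = -2384 + ((-11 - 3*I)/130)*(-15) = -2384 - 3*(-11 - 3*I)/26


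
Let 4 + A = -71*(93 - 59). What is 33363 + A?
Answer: 30945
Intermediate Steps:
A = -2418 (A = -4 - 71*(93 - 59) = -4 - 71*34 = -4 - 2414 = -2418)
33363 + A = 33363 - 2418 = 30945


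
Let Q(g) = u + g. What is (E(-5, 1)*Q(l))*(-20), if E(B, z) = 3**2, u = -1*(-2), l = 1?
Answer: -540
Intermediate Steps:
u = 2
E(B, z) = 9
Q(g) = 2 + g
(E(-5, 1)*Q(l))*(-20) = (9*(2 + 1))*(-20) = (9*3)*(-20) = 27*(-20) = -540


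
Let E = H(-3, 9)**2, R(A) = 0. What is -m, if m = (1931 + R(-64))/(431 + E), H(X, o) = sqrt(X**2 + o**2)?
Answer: -1931/521 ≈ -3.7063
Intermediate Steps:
E = 90 (E = (sqrt((-3)**2 + 9**2))**2 = (sqrt(9 + 81))**2 = (sqrt(90))**2 = (3*sqrt(10))**2 = 90)
m = 1931/521 (m = (1931 + 0)/(431 + 90) = 1931/521 ≈ 3.7063)
-m = -1*1931/521 = -1931/521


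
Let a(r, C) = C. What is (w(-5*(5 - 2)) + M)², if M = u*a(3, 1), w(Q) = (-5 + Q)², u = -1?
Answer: 159201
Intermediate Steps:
M = -1 (M = -1*1 = -1)
(w(-5*(5 - 2)) + M)² = ((-5 - 5*(5 - 2))² - 1)² = ((-5 - 5*3)² - 1)² = ((-5 - 15)² - 1)² = ((-20)² - 1)² = (400 - 1)² = 399² = 159201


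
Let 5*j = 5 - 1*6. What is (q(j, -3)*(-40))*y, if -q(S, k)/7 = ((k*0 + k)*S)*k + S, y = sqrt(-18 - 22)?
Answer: -1120*I*sqrt(10) ≈ -3541.8*I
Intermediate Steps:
j = -1/5 (j = (5 - 1*6)/5 = (5 - 6)/5 = (1/5)*(-1) = -1/5 ≈ -0.20000)
y = 2*I*sqrt(10) (y = sqrt(-40) = 2*I*sqrt(10) ≈ 6.3246*I)
q(S, k) = -7*S - 7*S*k**2 (q(S, k) = -7*(((k*0 + k)*S)*k + S) = -7*(((0 + k)*S)*k + S) = -7*((k*S)*k + S) = -7*((S*k)*k + S) = -7*(S*k**2 + S) = -7*(S + S*k**2) = -7*S - 7*S*k**2)
(q(j, -3)*(-40))*y = (-7*(-1/5)*(1 + (-3)**2)*(-40))*(2*I*sqrt(10)) = (-7*(-1/5)*(1 + 9)*(-40))*(2*I*sqrt(10)) = (-7*(-1/5)*10*(-40))*(2*I*sqrt(10)) = (14*(-40))*(2*I*sqrt(10)) = -1120*I*sqrt(10)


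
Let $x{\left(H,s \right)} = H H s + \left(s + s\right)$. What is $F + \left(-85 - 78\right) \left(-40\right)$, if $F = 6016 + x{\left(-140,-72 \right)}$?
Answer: $-1398808$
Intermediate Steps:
$x{\left(H,s \right)} = 2 s + s H^{2}$ ($x{\left(H,s \right)} = H^{2} s + 2 s = s H^{2} + 2 s = 2 s + s H^{2}$)
$F = -1405328$ ($F = 6016 - 72 \left(2 + \left(-140\right)^{2}\right) = 6016 - 72 \left(2 + 19600\right) = 6016 - 1411344 = -1405328$)
$F + \left(-85 - 78\right) \left(-40\right) = -1405328 + \left(-85 - 78\right) \left(-40\right) = -1405328 - -6520 = -1405328 + 6520 = -1398808$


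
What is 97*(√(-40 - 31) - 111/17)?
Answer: -10767/17 + 97*I*√71 ≈ -633.35 + 817.34*I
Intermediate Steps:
97*(√(-40 - 31) - 111/17) = 97*(√(-71) - 111*1/17) = 97*(I*√71 - 111/17) = 97*(-111/17 + I*√71) = -10767/17 + 97*I*√71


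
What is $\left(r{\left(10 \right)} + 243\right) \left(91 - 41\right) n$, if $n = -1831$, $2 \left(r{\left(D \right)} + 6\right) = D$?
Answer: $-22155100$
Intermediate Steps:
$r{\left(D \right)} = -6 + \frac{D}{2}$
$\left(r{\left(10 \right)} + 243\right) \left(91 - 41\right) n = \left(\left(-6 + \frac{1}{2} \cdot 10\right) + 243\right) \left(91 - 41\right) \left(-1831\right) = \left(\left(-6 + 5\right) + 243\right) 50 \left(-1831\right) = \left(-1 + 243\right) 50 \left(-1831\right) = 242 \cdot 50 \left(-1831\right) = 12100 \left(-1831\right) = -22155100$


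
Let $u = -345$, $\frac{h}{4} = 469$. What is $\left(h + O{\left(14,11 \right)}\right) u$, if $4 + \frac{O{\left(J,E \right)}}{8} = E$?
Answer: $-666540$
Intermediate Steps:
$h = 1876$ ($h = 4 \cdot 469 = 1876$)
$O{\left(J,E \right)} = -32 + 8 E$
$\left(h + O{\left(14,11 \right)}\right) u = \left(1876 + \left(-32 + 8 \cdot 11\right)\right) \left(-345\right) = \left(1876 + \left(-32 + 88\right)\right) \left(-345\right) = \left(1876 + 56\right) \left(-345\right) = 1932 \left(-345\right) = -666540$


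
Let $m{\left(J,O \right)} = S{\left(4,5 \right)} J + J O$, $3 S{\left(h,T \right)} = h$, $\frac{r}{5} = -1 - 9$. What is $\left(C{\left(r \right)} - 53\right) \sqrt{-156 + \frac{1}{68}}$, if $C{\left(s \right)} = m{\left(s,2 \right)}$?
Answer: $- \frac{659 i \sqrt{180319}}{102} \approx - 2743.5 i$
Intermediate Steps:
$r = -50$ ($r = 5 \left(-1 - 9\right) = 5 \left(-10\right) = -50$)
$S{\left(h,T \right)} = \frac{h}{3}$
$m{\left(J,O \right)} = \frac{4 J}{3} + J O$ ($m{\left(J,O \right)} = \frac{1}{3} \cdot 4 J + J O = \frac{4 J}{3} + J O$)
$C{\left(s \right)} = \frac{10 s}{3}$ ($C{\left(s \right)} = \frac{s \left(4 + 3 \cdot 2\right)}{3} = \frac{s \left(4 + 6\right)}{3} = \frac{1}{3} s 10 = \frac{10 s}{3}$)
$\left(C{\left(r \right)} - 53\right) \sqrt{-156 + \frac{1}{68}} = \left(\frac{10}{3} \left(-50\right) - 53\right) \sqrt{-156 + \frac{1}{68}} = \left(- \frac{500}{3} - 53\right) \sqrt{-156 + \frac{1}{68}} = - \frac{659 \sqrt{- \frac{10607}{68}}}{3} = - \frac{659 \frac{i \sqrt{180319}}{34}}{3} = - \frac{659 i \sqrt{180319}}{102}$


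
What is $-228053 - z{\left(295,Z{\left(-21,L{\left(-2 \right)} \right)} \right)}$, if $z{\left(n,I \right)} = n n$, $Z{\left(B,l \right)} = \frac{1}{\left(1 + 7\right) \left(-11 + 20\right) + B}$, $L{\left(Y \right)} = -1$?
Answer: $-315078$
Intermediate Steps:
$Z{\left(B,l \right)} = \frac{1}{72 + B}$ ($Z{\left(B,l \right)} = \frac{1}{8 \cdot 9 + B} = \frac{1}{72 + B}$)
$z{\left(n,I \right)} = n^{2}$
$-228053 - z{\left(295,Z{\left(-21,L{\left(-2 \right)} \right)} \right)} = -228053 - 295^{2} = -228053 - 87025 = -315078$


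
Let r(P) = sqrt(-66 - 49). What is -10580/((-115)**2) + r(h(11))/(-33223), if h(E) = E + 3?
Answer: -4/5 - I*sqrt(115)/33223 ≈ -0.8 - 0.00032278*I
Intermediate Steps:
h(E) = 3 + E
r(P) = I*sqrt(115) (r(P) = sqrt(-115) = I*sqrt(115))
-10580/((-115)**2) + r(h(11))/(-33223) = -10580/((-115)**2) + (I*sqrt(115))/(-33223) = -10580/13225 + (I*sqrt(115))*(-1/33223) = -10580*1/13225 - I*sqrt(115)/33223 = -4/5 - I*sqrt(115)/33223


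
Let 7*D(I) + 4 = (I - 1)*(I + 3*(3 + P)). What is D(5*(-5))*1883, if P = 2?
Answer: 68864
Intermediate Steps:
D(I) = -4/7 + (-1 + I)*(15 + I)/7 (D(I) = -4/7 + ((I - 1)*(I + 3*(3 + 2)))/7 = -4/7 + ((-1 + I)*(I + 3*5))/7 = -4/7 + ((-1 + I)*(I + 15))/7 = -4/7 + ((-1 + I)*(15 + I))/7 = -4/7 + (-1 + I)*(15 + I)/7)
D(5*(-5))*1883 = (-19/7 + 2*(5*(-5)) + (5*(-5))**2/7)*1883 = (-19/7 + 2*(-25) + (1/7)*(-25)**2)*1883 = (-19/7 - 50 + (1/7)*625)*1883 = (-19/7 - 50 + 625/7)*1883 = (256/7)*1883 = 68864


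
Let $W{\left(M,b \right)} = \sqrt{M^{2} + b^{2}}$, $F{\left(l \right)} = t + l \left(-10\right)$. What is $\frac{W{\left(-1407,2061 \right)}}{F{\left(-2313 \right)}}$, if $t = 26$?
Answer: $\frac{3 \sqrt{691930}}{23156} \approx 0.10777$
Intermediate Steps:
$F{\left(l \right)} = 26 - 10 l$ ($F{\left(l \right)} = 26 + l \left(-10\right) = 26 - 10 l$)
$\frac{W{\left(-1407,2061 \right)}}{F{\left(-2313 \right)}} = \frac{\sqrt{\left(-1407\right)^{2} + 2061^{2}}}{26 - -23130} = \frac{\sqrt{1979649 + 4247721}}{26 + 23130} = \frac{\sqrt{6227370}}{23156} = 3 \sqrt{691930} \cdot \frac{1}{23156} = \frac{3 \sqrt{691930}}{23156}$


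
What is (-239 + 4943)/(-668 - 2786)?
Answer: -2352/1727 ≈ -1.3619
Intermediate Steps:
(-239 + 4943)/(-668 - 2786) = 4704/(-3454) = 4704*(-1/3454) = -2352/1727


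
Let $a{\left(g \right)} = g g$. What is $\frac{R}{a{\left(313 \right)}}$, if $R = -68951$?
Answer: $- \frac{68951}{97969} \approx -0.7038$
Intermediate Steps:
$a{\left(g \right)} = g^{2}$
$\frac{R}{a{\left(313 \right)}} = - \frac{68951}{313^{2}} = - \frac{68951}{97969}$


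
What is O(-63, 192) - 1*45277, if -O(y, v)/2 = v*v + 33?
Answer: -119071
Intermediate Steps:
O(y, v) = -66 - 2*v**2 (O(y, v) = -2*(v*v + 33) = -2*(v**2 + 33) = -2*(33 + v**2) = -66 - 2*v**2)
O(-63, 192) - 1*45277 = (-66 - 2*192**2) - 1*45277 = (-66 - 2*36864) - 45277 = (-66 - 73728) - 45277 = -73794 - 45277 = -119071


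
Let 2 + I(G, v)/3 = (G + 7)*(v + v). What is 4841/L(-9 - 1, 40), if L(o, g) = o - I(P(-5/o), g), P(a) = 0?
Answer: -4841/1684 ≈ -2.8747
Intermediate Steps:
I(G, v) = -6 + 6*v*(7 + G) (I(G, v) = -6 + 3*((G + 7)*(v + v)) = -6 + 3*((7 + G)*(2*v)) = -6 + 3*(2*v*(7 + G)) = -6 + 6*v*(7 + G))
L(o, g) = 6 + o - 42*g (L(o, g) = o - (-6 + 42*g + 6*0*g) = o - (-6 + 42*g + 0) = o - (-6 + 42*g) = o + (6 - 42*g) = 6 + o - 42*g)
4841/L(-9 - 1, 40) = 4841/(6 + (-9 - 1) - 42*40) = 4841/(6 - 10 - 1680) = 4841/(-1684) = 4841*(-1/1684) = -4841/1684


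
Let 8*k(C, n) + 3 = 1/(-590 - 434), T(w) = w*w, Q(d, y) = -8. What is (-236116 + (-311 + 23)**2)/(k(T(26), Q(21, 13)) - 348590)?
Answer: 1254785024/2855652353 ≈ 0.43940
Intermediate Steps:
T(w) = w**2
k(C, n) = -3073/8192 (k(C, n) = -3/8 + 1/(8*(-590 - 434)) = -3/8 + (1/8)/(-1024) = -3/8 + (1/8)*(-1/1024) = -3/8 - 1/8192 = -3073/8192)
(-236116 + (-311 + 23)**2)/(k(T(26), Q(21, 13)) - 348590) = (-236116 + (-311 + 23)**2)/(-3073/8192 - 348590) = (-236116 + (-288)**2)/(-2855652353/8192) = (-236116 + 82944)*(-8192/2855652353) = -153172*(-8192/2855652353) = 1254785024/2855652353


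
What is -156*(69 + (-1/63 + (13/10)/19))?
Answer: -21490534/1995 ≈ -10772.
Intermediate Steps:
-156*(69 + (-1/63 + (13/10)/19)) = -156*(69 + (-1*1/63 + (13*(⅒))*(1/19))) = -156*(69 + (-1/63 + (13/10)*(1/19))) = -156*(69 + (-1/63 + 13/190)) = -156*(69 + 629/11970) = -156*826559/11970 = -21490534/1995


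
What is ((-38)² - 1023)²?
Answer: 177241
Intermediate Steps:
((-38)² - 1023)² = (1444 - 1023)² = 421² = 177241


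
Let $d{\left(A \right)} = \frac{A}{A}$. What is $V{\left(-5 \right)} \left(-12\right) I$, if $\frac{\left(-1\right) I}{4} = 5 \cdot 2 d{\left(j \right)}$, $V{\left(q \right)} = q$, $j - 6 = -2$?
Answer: $-2400$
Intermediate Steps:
$j = 4$ ($j = 6 - 2 = 4$)
$d{\left(A \right)} = 1$
$I = -40$ ($I = - 4 \cdot 5 \cdot 2 \cdot 1 = - 4 \cdot 10 \cdot 1 = \left(-4\right) 10 = -40$)
$V{\left(-5 \right)} \left(-12\right) I = \left(-5\right) \left(-12\right) \left(-40\right) = 60 \left(-40\right) = -2400$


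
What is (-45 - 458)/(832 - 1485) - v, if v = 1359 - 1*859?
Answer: -325997/653 ≈ -499.23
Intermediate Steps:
v = 500 (v = 1359 - 859 = 500)
(-45 - 458)/(832 - 1485) - v = (-45 - 458)/(832 - 1485) - 1*500 = -503/(-653) - 500 = -503*(-1/653) - 500 = 503/653 - 500 = -325997/653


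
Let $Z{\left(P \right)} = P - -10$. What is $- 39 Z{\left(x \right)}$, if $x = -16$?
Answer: $234$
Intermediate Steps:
$Z{\left(P \right)} = 10 + P$ ($Z{\left(P \right)} = P + 10 = 10 + P$)
$- 39 Z{\left(x \right)} = - 39 \left(10 - 16\right) = \left(-39\right) \left(-6\right) = 234$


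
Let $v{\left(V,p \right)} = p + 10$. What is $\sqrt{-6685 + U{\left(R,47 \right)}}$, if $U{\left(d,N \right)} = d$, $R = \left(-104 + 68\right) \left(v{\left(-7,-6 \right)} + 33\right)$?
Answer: $i \sqrt{8017} \approx 89.538 i$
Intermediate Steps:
$v{\left(V,p \right)} = 10 + p$
$R = -1332$ ($R = \left(-104 + 68\right) \left(\left(10 - 6\right) + 33\right) = - 36 \left(4 + 33\right) = \left(-36\right) 37 = -1332$)
$\sqrt{-6685 + U{\left(R,47 \right)}} = \sqrt{-6685 - 1332} = \sqrt{-8017} = i \sqrt{8017}$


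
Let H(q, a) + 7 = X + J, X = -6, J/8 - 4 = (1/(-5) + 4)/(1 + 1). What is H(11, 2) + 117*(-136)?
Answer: -79389/5 ≈ -15878.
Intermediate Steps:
J = 236/5 (J = 32 + 8*((1/(-5) + 4)/(1 + 1)) = 32 + 8*((-⅕ + 4)/2) = 32 + 8*((19/5)*(½)) = 32 + 8*(19/10) = 32 + 76/5 = 236/5 ≈ 47.200)
H(q, a) = 171/5 (H(q, a) = -7 + (-6 + 236/5) = -7 + 206/5 = 171/5)
H(11, 2) + 117*(-136) = 171/5 + 117*(-136) = 171/5 - 15912 = -79389/5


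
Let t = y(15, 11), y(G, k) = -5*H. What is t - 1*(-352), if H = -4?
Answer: 372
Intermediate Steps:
y(G, k) = 20 (y(G, k) = -5*(-4) = 20)
t = 20
t - 1*(-352) = 20 - 1*(-352) = 20 + 352 = 372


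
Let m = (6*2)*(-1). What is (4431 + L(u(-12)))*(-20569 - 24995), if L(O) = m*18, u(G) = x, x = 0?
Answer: -192052260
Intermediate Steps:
m = -12 (m = 12*(-1) = -12)
u(G) = 0
L(O) = -216 (L(O) = -12*18 = -216)
(4431 + L(u(-12)))*(-20569 - 24995) = (4431 - 216)*(-20569 - 24995) = 4215*(-45564) = -192052260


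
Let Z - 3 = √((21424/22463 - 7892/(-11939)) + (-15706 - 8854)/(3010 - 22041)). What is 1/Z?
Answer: 15311529424401/31106397740191 - 2*√18920189638069798812402151/31106397740191 ≈ 0.21256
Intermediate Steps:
Z = 3 + 2*√18920189638069798812402151/5103843141467 (Z = 3 + √((21424/22463 - 7892/(-11939)) + (-15706 - 8854)/(3010 - 22041)) = 3 + √((21424*(1/22463) - 7892*(-1/11939)) - 24560/(-19031)) = 3 + √((21424/22463 + 7892/11939) - 24560*(-1/19031)) = 3 + √(433059132/268185757 + 24560/19031) = 3 + √(14828190533012/5103843141467) = 3 + 2*√18920189638069798812402151/5103843141467 ≈ 4.7045)
1/Z = 1/(3 + 2*√18920189638069798812402151/5103843141467)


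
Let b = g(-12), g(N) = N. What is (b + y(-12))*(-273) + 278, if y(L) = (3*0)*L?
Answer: 3554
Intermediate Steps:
b = -12
y(L) = 0 (y(L) = 0*L = 0)
(b + y(-12))*(-273) + 278 = (-12 + 0)*(-273) + 278 = -12*(-273) + 278 = 3276 + 278 = 3554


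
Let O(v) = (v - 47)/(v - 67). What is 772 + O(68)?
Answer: 793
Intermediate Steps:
O(v) = (-47 + v)/(-67 + v)
772 + O(68) = 772 + (-47 + 68)/(-67 + 68) = 772 + 21/1 = 772 + 1*21 = 772 + 21 = 793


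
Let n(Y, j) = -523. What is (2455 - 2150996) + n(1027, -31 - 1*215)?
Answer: -2149064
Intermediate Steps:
(2455 - 2150996) + n(1027, -31 - 1*215) = (2455 - 2150996) - 523 = -2148541 - 523 = -2149064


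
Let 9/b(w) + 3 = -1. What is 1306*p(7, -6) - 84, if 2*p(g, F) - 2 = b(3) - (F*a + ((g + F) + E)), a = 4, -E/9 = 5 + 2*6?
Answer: 458723/4 ≈ 1.1468e+5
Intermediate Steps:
b(w) = -9/4 (b(w) = 9/(-3 - 1) = 9/(-4) = 9*(-¼) = -9/4)
E = -153 (E = -9*(5 + 2*6) = -9*(5 + 12) = -9*17 = -153)
p(g, F) = 611/8 - 5*F/2 - g/2 (p(g, F) = 1 + (-9/4 - (F*4 + ((g + F) - 153)))/2 = 1 + (-9/4 - (4*F + ((F + g) - 153)))/2 = 1 + (-9/4 - (4*F + (-153 + F + g)))/2 = 1 + (-9/4 - (-153 + g + 5*F))/2 = 1 + (-9/4 + (153 - g - 5*F))/2 = 1 + (603/4 - g - 5*F)/2 = 1 + (603/8 - 5*F/2 - g/2) = 611/8 - 5*F/2 - g/2)
1306*p(7, -6) - 84 = 1306*(611/8 - 5/2*(-6) - ½*7) - 84 = 1306*(611/8 + 15 - 7/2) - 84 = 1306*(703/8) - 84 = 459059/4 - 84 = 458723/4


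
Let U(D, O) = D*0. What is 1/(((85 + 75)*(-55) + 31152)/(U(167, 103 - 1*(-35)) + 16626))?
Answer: 8313/11176 ≈ 0.74383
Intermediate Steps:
U(D, O) = 0
1/(((85 + 75)*(-55) + 31152)/(U(167, 103 - 1*(-35)) + 16626)) = 1/(((85 + 75)*(-55) + 31152)/(0 + 16626)) = 1/((160*(-55) + 31152)/16626) = 1/((-8800 + 31152)*(1/16626)) = 1/(22352*(1/16626)) = 1/(11176/8313) = 8313/11176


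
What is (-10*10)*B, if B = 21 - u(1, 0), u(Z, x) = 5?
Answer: -1600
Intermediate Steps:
B = 16 (B = 21 - 1*5 = 21 - 5 = 16)
(-10*10)*B = -10*10*16 = -100*16 = -1600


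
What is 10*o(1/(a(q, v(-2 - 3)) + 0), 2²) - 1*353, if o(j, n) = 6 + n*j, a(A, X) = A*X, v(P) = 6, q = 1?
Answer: -859/3 ≈ -286.33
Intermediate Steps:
o(j, n) = 6 + j*n
10*o(1/(a(q, v(-2 - 3)) + 0), 2²) - 1*353 = 10*(6 + 2²/(1*6 + 0)) - 1*353 = 10*(6 + 4/(6 + 0)) - 353 = 10*(6 + 4/6) - 353 = 10*(6 + (⅙)*4) - 353 = 10*(6 + ⅔) - 353 = 10*(20/3) - 353 = 200/3 - 353 = -859/3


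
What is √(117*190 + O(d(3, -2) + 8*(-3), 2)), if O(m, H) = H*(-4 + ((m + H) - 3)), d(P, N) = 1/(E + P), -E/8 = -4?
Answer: √27160770/35 ≈ 148.90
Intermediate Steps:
E = 32 (E = -8*(-4) = 32)
d(P, N) = 1/(32 + P)
O(m, H) = H*(-7 + H + m) (O(m, H) = H*(-4 + ((H + m) - 3)) = H*(-4 + (-3 + H + m)) = H*(-7 + H + m))
√(117*190 + O(d(3, -2) + 8*(-3), 2)) = √(117*190 + 2*(-7 + 2 + (1/(32 + 3) + 8*(-3)))) = √(22230 + 2*(-7 + 2 + (1/35 - 24))) = √(22230 + 2*(-7 + 2 - 839/35)) = √(22230 + 2*(-1014/35)) = √(22230 - 2028/35) = √(776022/35) = √27160770/35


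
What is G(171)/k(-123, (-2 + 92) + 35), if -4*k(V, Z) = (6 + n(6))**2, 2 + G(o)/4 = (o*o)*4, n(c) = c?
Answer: -116962/9 ≈ -12996.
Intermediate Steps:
G(o) = -8 + 16*o**2 (G(o) = -8 + 4*((o*o)*4) = -8 + 4*(o**2*4) = -8 + 4*(4*o**2) = -8 + 16*o**2)
k(V, Z) = -36 (k(V, Z) = -(6 + 6)**2/4 = -1/4*12**2 = -1/4*144 = -36)
G(171)/k(-123, (-2 + 92) + 35) = (-8 + 16*171**2)/(-36) = (-8 + 16*29241)*(-1/36) = (-8 + 467856)*(-1/36) = 467848*(-1/36) = -116962/9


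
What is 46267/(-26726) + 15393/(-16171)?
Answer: -1159576975/432186146 ≈ -2.6830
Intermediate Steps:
46267/(-26726) + 15393/(-16171) = 46267*(-1/26726) + 15393*(-1/16171) = -46267/26726 - 15393/16171 = -1159576975/432186146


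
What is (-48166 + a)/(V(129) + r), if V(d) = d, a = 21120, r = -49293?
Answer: 13523/24582 ≈ 0.55012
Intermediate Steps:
(-48166 + a)/(V(129) + r) = (-48166 + 21120)/(129 - 49293) = -27046/(-49164) = -27046*(-1/49164) = 13523/24582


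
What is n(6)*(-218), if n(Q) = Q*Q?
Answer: -7848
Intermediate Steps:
n(Q) = Q²
n(6)*(-218) = 6²*(-218) = 36*(-218) = -7848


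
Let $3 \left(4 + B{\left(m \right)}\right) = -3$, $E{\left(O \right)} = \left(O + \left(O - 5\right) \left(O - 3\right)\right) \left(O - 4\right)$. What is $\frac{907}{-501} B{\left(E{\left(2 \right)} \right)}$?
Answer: $\frac{4535}{501} \approx 9.0519$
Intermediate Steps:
$E{\left(O \right)} = \left(-4 + O\right) \left(O + \left(-5 + O\right) \left(-3 + O\right)\right)$ ($E{\left(O \right)} = \left(O + \left(-5 + O\right) \left(-3 + O\right)\right) \left(-4 + O\right) = \left(-4 + O\right) \left(O + \left(-5 + O\right) \left(-3 + O\right)\right)$)
$B{\left(m \right)} = -5$ ($B{\left(m \right)} = -4 + \frac{1}{3} \left(-3\right) = -4 - 1 = -5$)
$\frac{907}{-501} B{\left(E{\left(2 \right)} \right)} = \frac{907}{-501} \left(-5\right) = 907 \left(- \frac{1}{501}\right) \left(-5\right) = \left(- \frac{907}{501}\right) \left(-5\right) = \frac{4535}{501}$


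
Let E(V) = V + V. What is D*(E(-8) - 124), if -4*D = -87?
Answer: -3045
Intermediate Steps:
D = 87/4 (D = -1/4*(-87) = 87/4 ≈ 21.750)
E(V) = 2*V
D*(E(-8) - 124) = 87*(2*(-8) - 124)/4 = 87*(-16 - 124)/4 = (87/4)*(-140) = -3045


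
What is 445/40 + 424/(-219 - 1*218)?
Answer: 35501/3496 ≈ 10.155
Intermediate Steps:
445/40 + 424/(-219 - 1*218) = 445*(1/40) + 424/(-219 - 218) = 89/8 + 424/(-437) = 89/8 + 424*(-1/437) = 89/8 - 424/437 = 35501/3496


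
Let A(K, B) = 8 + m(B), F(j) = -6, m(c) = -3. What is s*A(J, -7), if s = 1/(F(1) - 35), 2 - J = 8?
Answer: -5/41 ≈ -0.12195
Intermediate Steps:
J = -6 (J = 2 - 1*8 = 2 - 8 = -6)
s = -1/41 (s = 1/(-6 - 35) = 1/(-41) = -1/41 ≈ -0.024390)
A(K, B) = 5 (A(K, B) = 8 - 3 = 5)
s*A(J, -7) = -1/41*5 = -5/41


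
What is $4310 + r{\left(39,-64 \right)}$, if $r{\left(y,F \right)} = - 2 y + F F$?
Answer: $8328$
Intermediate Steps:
$r{\left(y,F \right)} = F^{2} - 2 y$ ($r{\left(y,F \right)} = - 2 y + F^{2} = F^{2} - 2 y$)
$4310 + r{\left(39,-64 \right)} = 4310 + \left(\left(-64\right)^{2} - 78\right) = 4310 + \left(4096 - 78\right) = 4310 + 4018 = 8328$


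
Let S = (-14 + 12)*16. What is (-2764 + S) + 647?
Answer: -2149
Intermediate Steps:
S = -32 (S = -2*16 = -32)
(-2764 + S) + 647 = (-2764 - 32) + 647 = -2796 + 647 = -2149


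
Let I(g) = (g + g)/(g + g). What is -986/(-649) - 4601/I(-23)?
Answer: -2985063/649 ≈ -4599.5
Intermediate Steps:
I(g) = 1 (I(g) = (2*g)/((2*g)) = (2*g)*(1/(2*g)) = 1)
-986/(-649) - 4601/I(-23) = -986/(-649) - 4601/1 = -986*(-1/649) - 4601*1 = 986/649 - 4601 = -2985063/649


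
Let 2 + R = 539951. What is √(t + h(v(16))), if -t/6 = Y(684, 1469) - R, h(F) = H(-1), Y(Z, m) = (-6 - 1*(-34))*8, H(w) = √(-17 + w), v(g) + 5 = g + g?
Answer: √(3238350 + 3*I*√2) ≈ 1799.5 + 0.e-3*I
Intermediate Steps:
R = 539949 (R = -2 + 539951 = 539949)
v(g) = -5 + 2*g (v(g) = -5 + (g + g) = -5 + 2*g)
Y(Z, m) = 224 (Y(Z, m) = (-6 + 34)*8 = 28*8 = 224)
h(F) = 3*I*√2 (h(F) = √(-17 - 1) = √(-18) = 3*I*√2)
t = 3238350 (t = -6*(224 - 1*539949) = -6*(224 - 539949) = -6*(-539725) = 3238350)
√(t + h(v(16))) = √(3238350 + 3*I*√2)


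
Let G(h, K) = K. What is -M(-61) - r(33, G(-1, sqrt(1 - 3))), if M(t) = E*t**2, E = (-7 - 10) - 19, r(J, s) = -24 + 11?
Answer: 133969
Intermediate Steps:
r(J, s) = -13
E = -36 (E = -17 - 19 = -36)
M(t) = -36*t**2
-M(-61) - r(33, G(-1, sqrt(1 - 3))) = -(-36)*(-61)**2 - 1*(-13) = -(-36)*3721 + 13 = -1*(-133956) + 13 = 133956 + 13 = 133969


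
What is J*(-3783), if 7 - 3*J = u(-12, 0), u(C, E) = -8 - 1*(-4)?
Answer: -13871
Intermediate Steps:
u(C, E) = -4 (u(C, E) = -8 + 4 = -4)
J = 11/3 (J = 7/3 - ⅓*(-4) = 7/3 + 4/3 = 11/3 ≈ 3.6667)
J*(-3783) = (11/3)*(-3783) = -13871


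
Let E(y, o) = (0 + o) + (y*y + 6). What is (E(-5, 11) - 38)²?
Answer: 16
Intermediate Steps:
E(y, o) = 6 + o + y² (E(y, o) = o + (y² + 6) = o + (6 + y²) = 6 + o + y²)
(E(-5, 11) - 38)² = ((6 + 11 + (-5)²) - 38)² = ((6 + 11 + 25) - 38)² = (42 - 38)² = 4² = 16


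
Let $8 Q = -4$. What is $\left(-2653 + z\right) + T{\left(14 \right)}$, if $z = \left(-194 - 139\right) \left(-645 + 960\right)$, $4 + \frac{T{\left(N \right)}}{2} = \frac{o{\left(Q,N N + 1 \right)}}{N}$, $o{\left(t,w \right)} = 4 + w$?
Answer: $- \frac{752691}{7} \approx -1.0753 \cdot 10^{5}$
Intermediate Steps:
$Q = - \frac{1}{2}$ ($Q = \frac{1}{8} \left(-4\right) = - \frac{1}{2} \approx -0.5$)
$T{\left(N \right)} = -8 + \frac{2 \left(5 + N^{2}\right)}{N}$ ($T{\left(N \right)} = -8 + 2 \frac{4 + \left(N N + 1\right)}{N} = -8 + 2 \frac{4 + \left(N^{2} + 1\right)}{N} = -8 + 2 \frac{4 + \left(1 + N^{2}\right)}{N} = -8 + 2 \frac{5 + N^{2}}{N} = -8 + \frac{2 \left(5 + N^{2}\right)}{N}$)
$z = -104895$ ($z = \left(-333\right) 315 = -104895$)
$\left(-2653 + z\right) + T{\left(14 \right)} = \left(-2653 - 104895\right) + \left(-8 + 2 \cdot 14 + \frac{10}{14}\right) = -107548 + \left(-8 + 28 + 10 \cdot \frac{1}{14}\right) = -107548 + \left(-8 + 28 + \frac{5}{7}\right) = -107548 + \frac{145}{7} = - \frac{752691}{7}$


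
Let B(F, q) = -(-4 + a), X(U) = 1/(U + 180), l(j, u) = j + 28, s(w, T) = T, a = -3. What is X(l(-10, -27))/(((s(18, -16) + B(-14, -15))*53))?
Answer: -1/94446 ≈ -1.0588e-5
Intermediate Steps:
l(j, u) = 28 + j
X(U) = 1/(180 + U)
B(F, q) = 7 (B(F, q) = -(-4 - 3) = -1*(-7) = 7)
X(l(-10, -27))/(((s(18, -16) + B(-14, -15))*53)) = 1/((180 + (28 - 10))*(((-16 + 7)*53))) = 1/((180 + 18)*((-9*53))) = 1/(198*(-477)) = (1/198)*(-1/477) = -1/94446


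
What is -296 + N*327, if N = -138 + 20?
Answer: -38882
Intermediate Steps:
N = -118
-296 + N*327 = -296 - 118*327 = -296 - 38586 = -38882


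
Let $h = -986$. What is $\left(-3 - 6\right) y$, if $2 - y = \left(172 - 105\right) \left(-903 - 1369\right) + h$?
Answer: $-1378908$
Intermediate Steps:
$y = 153212$ ($y = 2 - \left(\left(172 - 105\right) \left(-903 - 1369\right) - 986\right) = 2 - \left(67 \left(-2272\right) - 986\right) = 2 - \left(-152224 - 986\right) = 2 - -153210 = 2 + 153210 = 153212$)
$\left(-3 - 6\right) y = \left(-3 - 6\right) 153212 = \left(-9\right) 153212 = -1378908$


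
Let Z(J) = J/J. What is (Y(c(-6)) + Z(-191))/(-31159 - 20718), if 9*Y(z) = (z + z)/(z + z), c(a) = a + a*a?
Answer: -10/466893 ≈ -2.1418e-5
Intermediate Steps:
c(a) = a + a²
Y(z) = ⅑ (Y(z) = ((z + z)/(z + z))/9 = ((2*z)/((2*z)))/9 = ((2*z)*(1/(2*z)))/9 = (⅑)*1 = ⅑)
Z(J) = 1
(Y(c(-6)) + Z(-191))/(-31159 - 20718) = (⅑ + 1)/(-31159 - 20718) = (10/9)/(-51877) = (10/9)*(-1/51877) = -10/466893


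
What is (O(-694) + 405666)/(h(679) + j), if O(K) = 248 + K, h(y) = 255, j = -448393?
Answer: -202610/224069 ≈ -0.90423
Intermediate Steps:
(O(-694) + 405666)/(h(679) + j) = ((248 - 694) + 405666)/(255 - 448393) = (-446 + 405666)/(-448138) = 405220*(-1/448138) = -202610/224069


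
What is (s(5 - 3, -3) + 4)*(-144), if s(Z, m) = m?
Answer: -144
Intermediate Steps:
(s(5 - 3, -3) + 4)*(-144) = (-3 + 4)*(-144) = 1*(-144) = -144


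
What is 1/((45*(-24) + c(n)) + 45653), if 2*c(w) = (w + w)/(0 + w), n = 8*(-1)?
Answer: 1/44574 ≈ 2.2435e-5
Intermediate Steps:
n = -8
c(w) = 1 (c(w) = ((w + w)/(0 + w))/2 = ((2*w)/w)/2 = (1/2)*2 = 1)
1/((45*(-24) + c(n)) + 45653) = 1/((45*(-24) + 1) + 45653) = 1/((-1080 + 1) + 45653) = 1/(-1079 + 45653) = 1/44574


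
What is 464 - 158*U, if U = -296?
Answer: 47232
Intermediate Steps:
464 - 158*U = 464 - 158*(-296) = 464 + 46768 = 47232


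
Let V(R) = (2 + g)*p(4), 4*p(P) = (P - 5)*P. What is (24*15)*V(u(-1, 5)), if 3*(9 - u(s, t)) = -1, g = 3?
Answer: -1800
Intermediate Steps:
p(P) = P*(-5 + P)/4 (p(P) = ((P - 5)*P)/4 = ((-5 + P)*P)/4 = (P*(-5 + P))/4 = P*(-5 + P)/4)
u(s, t) = 28/3 (u(s, t) = 9 - 1/3*(-1) = 9 + 1/3 = 28/3)
V(R) = -5 (V(R) = (2 + 3)*((1/4)*4*(-5 + 4)) = 5*((1/4)*4*(-1)) = 5*(-1) = -5)
(24*15)*V(u(-1, 5)) = (24*15)*(-5) = 360*(-5) = -1800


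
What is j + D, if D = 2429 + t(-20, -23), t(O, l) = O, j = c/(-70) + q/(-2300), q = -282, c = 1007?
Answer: 9638816/4025 ≈ 2394.7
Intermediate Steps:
j = -57409/4025 (j = 1007/(-70) - 282/(-2300) = 1007*(-1/70) - 282*(-1/2300) = -1007/70 + 141/1150 = -57409/4025 ≈ -14.263)
D = 2409 (D = 2429 - 20 = 2409)
j + D = -57409/4025 + 2409 = 9638816/4025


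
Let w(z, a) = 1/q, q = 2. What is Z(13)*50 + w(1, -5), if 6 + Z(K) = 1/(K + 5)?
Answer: -5341/18 ≈ -296.72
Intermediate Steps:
Z(K) = -6 + 1/(5 + K) (Z(K) = -6 + 1/(K + 5) = -6 + 1/(5 + K))
w(z, a) = 1/2
Z(13)*50 + w(1, -5) = ((-29 - 6*13)/(5 + 13))*50 + 1/2 = ((-29 - 78)/18)*50 + 1/2 = ((1/18)*(-107))*50 + 1/2 = -107/18*50 + 1/2 = -2675/9 + 1/2 = -5341/18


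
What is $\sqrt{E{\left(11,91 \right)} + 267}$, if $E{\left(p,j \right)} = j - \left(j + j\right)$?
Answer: $4 \sqrt{11} \approx 13.266$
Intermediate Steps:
$E{\left(p,j \right)} = - j$ ($E{\left(p,j \right)} = j - 2 j = - j$)
$\sqrt{E{\left(11,91 \right)} + 267} = \sqrt{\left(-1\right) 91 + 267} = \sqrt{-91 + 267} = \sqrt{176} = 4 \sqrt{11}$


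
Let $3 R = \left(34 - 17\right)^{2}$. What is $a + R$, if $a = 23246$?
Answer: $\frac{70027}{3} \approx 23342.0$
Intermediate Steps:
$R = \frac{289}{3}$ ($R = \frac{\left(34 - 17\right)^{2}}{3} = \frac{17^{2}}{3} = \frac{1}{3} \cdot 289 = \frac{289}{3} \approx 96.333$)
$a + R = 23246 + \frac{289}{3} = \frac{70027}{3}$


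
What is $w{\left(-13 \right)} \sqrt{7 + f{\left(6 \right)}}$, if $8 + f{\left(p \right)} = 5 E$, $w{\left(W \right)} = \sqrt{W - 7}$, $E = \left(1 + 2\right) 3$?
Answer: $4 i \sqrt{55} \approx 29.665 i$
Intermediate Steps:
$E = 9$ ($E = 3 \cdot 3 = 9$)
$w{\left(W \right)} = \sqrt{-7 + W}$
$f{\left(p \right)} = 37$ ($f{\left(p \right)} = -8 + 5 \cdot 9 = -8 + 45 = 37$)
$w{\left(-13 \right)} \sqrt{7 + f{\left(6 \right)}} = \sqrt{-7 - 13} \sqrt{7 + 37} = \sqrt{-20} \sqrt{44} = 2 i \sqrt{5} \cdot 2 \sqrt{11} = 4 i \sqrt{55}$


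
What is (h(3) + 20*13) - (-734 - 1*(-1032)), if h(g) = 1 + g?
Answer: -34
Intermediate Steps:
(h(3) + 20*13) - (-734 - 1*(-1032)) = ((1 + 3) + 20*13) - (-734 - 1*(-1032)) = (4 + 260) - (-734 + 1032) = 264 - 1*298 = 264 - 298 = -34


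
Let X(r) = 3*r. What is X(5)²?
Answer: 225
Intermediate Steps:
X(5)² = (3*5)² = 15² = 225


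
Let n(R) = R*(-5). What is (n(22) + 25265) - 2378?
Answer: 22777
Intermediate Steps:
n(R) = -5*R
(n(22) + 25265) - 2378 = (-5*22 + 25265) - 2378 = (-110 + 25265) - 2378 = 25155 - 2378 = 22777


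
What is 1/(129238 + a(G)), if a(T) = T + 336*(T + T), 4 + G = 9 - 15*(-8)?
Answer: 1/213363 ≈ 4.6869e-6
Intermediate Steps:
G = 125 (G = -4 + (9 - 15*(-8)) = -4 + (9 + 120) = -4 + 129 = 125)
a(T) = 673*T (a(T) = T + 336*(2*T) = T + 672*T = 673*T)
1/(129238 + a(G)) = 1/(129238 + 673*125) = 1/(129238 + 84125) = 1/213363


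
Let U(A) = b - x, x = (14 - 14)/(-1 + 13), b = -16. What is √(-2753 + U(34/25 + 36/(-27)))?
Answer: I*√2769 ≈ 52.621*I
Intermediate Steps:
x = 0 (x = 0/12 = 0*(1/12) = 0)
U(A) = -16 (U(A) = -16 - 1*0 = -16 + 0 = -16)
√(-2753 + U(34/25 + 36/(-27))) = √(-2753 - 16) = √(-2769) = I*√2769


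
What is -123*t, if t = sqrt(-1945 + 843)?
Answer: -123*I*sqrt(1102) ≈ -4083.2*I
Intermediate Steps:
t = I*sqrt(1102) (t = sqrt(-1102) = I*sqrt(1102) ≈ 33.196*I)
-123*t = -123*I*sqrt(1102)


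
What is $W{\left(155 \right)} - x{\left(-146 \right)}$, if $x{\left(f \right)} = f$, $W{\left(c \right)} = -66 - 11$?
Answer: $69$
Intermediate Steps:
$W{\left(c \right)} = -77$
$W{\left(155 \right)} - x{\left(-146 \right)} = -77 - -146 = -77 + 146 = 69$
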